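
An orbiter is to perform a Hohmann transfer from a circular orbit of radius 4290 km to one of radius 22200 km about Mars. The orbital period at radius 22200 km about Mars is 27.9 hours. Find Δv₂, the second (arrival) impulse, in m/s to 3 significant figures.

Δv₂ = 598 m/s

From Kepler's third law T² = 4π²r³/μ at r = 22200 km, T = 27.9 hours = 27.9 × 3600 s = 1.0044×10^5 s: μ = 4π²r³/T² = 42815.9 km³/s².
Semi-major axis of the transfer orbit: a_t = (4290 + 22200)/2 = 13245 km.
On the circular orbit at r = 22200 km, v_c = √(μ/r) = 1.3888 km/s.
Transfer-orbit speed at the same r (vis-viva, a = a_t): v_t = √[μ(2/r − 1/a_t)] = 0.79037 km/s.
Δv₂ = |v_t − v_c| = |0.79037 − 1.3888| = 0.5984 km/s.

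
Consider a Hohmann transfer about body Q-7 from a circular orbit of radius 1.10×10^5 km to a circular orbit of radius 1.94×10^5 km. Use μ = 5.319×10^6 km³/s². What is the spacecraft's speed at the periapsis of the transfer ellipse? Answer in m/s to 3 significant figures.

v = 7860 m/s

Transfer-ellipse semi-major axis a_t = (r₁ + r₂)/2 = (1.100×10^5 + 1.940×10^5)/2 = 1.520×10^5 km.
At periapsis, r = 1.100×10^5 km.
Vis-viva: v = √[μ(2/r − 1/a_t)] = √[5.319×10^6 × (2/1.100×10^5 − 1/1.520×10^5)] = 7.856 km/s.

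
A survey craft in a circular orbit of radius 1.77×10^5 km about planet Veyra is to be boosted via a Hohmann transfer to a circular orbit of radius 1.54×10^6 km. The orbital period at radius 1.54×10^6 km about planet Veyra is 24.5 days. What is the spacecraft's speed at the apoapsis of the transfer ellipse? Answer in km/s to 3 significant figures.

v = 2.08 km/s

From Kepler's third law T² = 4π²r³/μ at r = 1.54×10^6 km, T = 24.5 days = 24.5 × 86400 s = 2.1168×10^6 s: μ = 4π²r³/T² = 3.21782×10^7 km³/s².
Transfer-ellipse semi-major axis a_t = (r₁ + r₂)/2 = (1.770×10^5 + 1.540×10^6)/2 = 8.585×10^5 km.
At apoapsis, r = 1.540×10^6 km.
Applying v² = μ(2/r − 1/a_t): v = 2.076 km/s.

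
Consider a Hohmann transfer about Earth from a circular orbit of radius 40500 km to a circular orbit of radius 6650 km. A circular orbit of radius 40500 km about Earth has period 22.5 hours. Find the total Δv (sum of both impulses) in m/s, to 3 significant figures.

Δv = 3880 m/s

From Kepler's third law T² = 4π²r³/μ at r = 40500 km, T = 22.5 hours = 22.5 × 3600 s = 81000 s: μ = 4π²r³/T² = 3.99719×10^5 km³/s².
The Hohmann ellipse has a_t = (r₁ + r₂)/2 = 23575 km.
At r₁ the circular-orbit speed is v₁ = √(μ/r₁) = 3.142 km/s.
Transfer-orbit speed at r₁ (v² = μ(2/r − 1/a)): v_a = √[μ(2/r₁ − 1/a_t)] = 1.669 km/s.
First burn Δv₁ = |v_a − v₁| = 1.473 km/s.
At r₂, v₂ = √(μ/r₂) = 7.7529 km/s.
Transfer-orbit speed at r₂: v_p = √[μ(2/r₂ − 1/a_t)] = 10.162 km/s.
Second burn Δv₂ = |v₂ − v_p| = 2.409 km/s.
Total Δv = Δv₁ + Δv₂ = 3.882 km/s.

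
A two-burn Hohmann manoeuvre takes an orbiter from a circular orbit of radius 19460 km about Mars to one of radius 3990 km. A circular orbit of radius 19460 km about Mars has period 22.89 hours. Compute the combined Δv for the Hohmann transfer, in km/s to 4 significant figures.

Δv = 1.563 km/s

From Kepler's third law T² = 4π²r³/μ at r = 19460 km, T = 22.89 hours = 22.89 × 3600 s = 82404 s: μ = 4π²r³/T² = 42844.2 km³/s².
The Hohmann ellipse has a_t = (r₁ + r₂)/2 = 11725 km.
At r₁ the circular-orbit speed is v₁ = √(μ/r₁) = 1.4838 km/s.
On the transfer ellipse at r₁, vis-viva gives v_a = √[μ(2/r₁ − 1/a_t)] = 0.86557 km/s.
First burn Δv₁ = |v_a − v₁| = 0.6182 km/s.
At r₂, v₂ = √(μ/r₂) = 3.2769 km/s.
Transfer-orbit speed at r₂: v_p = √[μ(2/r₂ − 1/a_t)] = 4.2216 km/s.
Second burn Δv₂ = |v₂ − v_p| = 0.9447 km/s.
Δv = Δv₁ + Δv₂ = 0.6182 + 0.9447 = 1.563 km/s.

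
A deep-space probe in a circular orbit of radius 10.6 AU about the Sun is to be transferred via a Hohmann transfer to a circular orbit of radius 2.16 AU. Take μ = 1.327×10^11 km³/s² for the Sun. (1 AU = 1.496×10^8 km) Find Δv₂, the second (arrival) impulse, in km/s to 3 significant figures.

In km: r₁ = 10.6 × 1.496×10^8 = 1.58576×10^9 km; r₂ = 2.16 × 1.496×10^8 = 3.23136×10^8 km.
Semi-major axis of the transfer orbit: a_t = (1.58576×10^9 + 3.23136×10^8)/2 = 9.54448×10^8 km.
Circular speed at r = 3.23136×10^8 km: v_c = √(μ/r) = 20.265 km/s.
Transfer-orbit speed at the same r (vis-viva, a = a_t): v_t = √[μ(2/r − 1/a_t)] = 26.121 km/s.
Δv₂ = |v_t − v_c| = |26.121 − 20.265| = 5.856 km/s.

Δv₂ = 5.86 km/s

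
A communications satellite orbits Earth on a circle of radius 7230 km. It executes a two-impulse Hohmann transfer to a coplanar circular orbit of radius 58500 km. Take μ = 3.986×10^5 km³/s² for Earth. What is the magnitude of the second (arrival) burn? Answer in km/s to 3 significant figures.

Δv₂ = 1.39 km/s

Transfer-ellipse semi-major axis a_t = (r₁ + r₂)/2 = (7230 + 58500)/2 = 32865 km.
On the circular orbit at r = 58500 km, v_c = √(μ/r) = 2.610 km/s.
Vis-viva on the transfer ellipse at r = 58500 km gives v_t = √[μ(2/r − 1/a_t)] = 1.224 km/s.
Δv₂ = |v_t − v_c| = |1.224 − 2.610| = 1.386 km/s.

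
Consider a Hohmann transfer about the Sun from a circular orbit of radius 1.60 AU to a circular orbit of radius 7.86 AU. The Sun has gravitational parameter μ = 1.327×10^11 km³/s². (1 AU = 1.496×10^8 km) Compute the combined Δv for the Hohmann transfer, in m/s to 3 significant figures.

In km: r₁ = 1.60 × 1.496×10^8 = 2.3936×10^8 km; r₂ = 7.86 × 1.496×10^8 = 1.175856×10^9 km.
The Hohmann ellipse has a_t = (r₁ + r₂)/2 = 7.07608×10^8 km.
At r₁ the circular-orbit speed is v₁ = √(μ/r₁) = 23.5456 km/s.
Transfer-orbit speed at r₁ (vis-viva): v_p = √[μ(2/r₁ − 1/a_t)] = 30.3522 km/s.
First burn Δv₁ = |v_p − v₁| = 6.807 km/s.
At r₂, v₂ = √(μ/r₂) = 10.6233 km/s.
Transfer-orbit speed at r₂: v_a = √[μ(2/r₂ − 1/a_t)] = 6.17857 km/s.
Second burn Δv₂ = |v₂ − v_a| = 4.445 km/s.
Δv = Δv₁ + Δv₂ = 6.807 + 4.445 = 11.25 km/s.

Δv = 11300 m/s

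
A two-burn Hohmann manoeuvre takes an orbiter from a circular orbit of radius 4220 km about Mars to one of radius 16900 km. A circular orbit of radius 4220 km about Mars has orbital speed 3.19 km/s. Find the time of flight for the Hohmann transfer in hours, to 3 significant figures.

From the circular-orbit relation v² = μ/r at r = 4220 km: μ = v²r = (3.19)² × 4220 = 42943.1 km³/s².
Semi-major axis of the transfer orbit: a_t = (4220 + 16900)/2 = 10560 km.
Half the transfer-orbit period gives t = π√(a_t³/μ) = 16450 s.
Converting: 16450 s ÷ 3600 s/hour = 4.57 hours.

t = 4.57 hours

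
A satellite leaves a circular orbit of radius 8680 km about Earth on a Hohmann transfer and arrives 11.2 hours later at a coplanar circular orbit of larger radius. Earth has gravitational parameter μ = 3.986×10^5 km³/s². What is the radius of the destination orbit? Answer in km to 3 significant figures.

Transfer time t = 11.2 hours = 40320 s, and t = π√(a_t³/μ).
So a_t = (μ t²/π²)^(1/3) = (3.986×10^5 × (40320)² / π²)^(1/3) = 40342 km.
Since a_t = (r₁ + r₂)/2, r₂ = 2a_t − r₁ = 2×40342 − 8680 = 72004 km.

r₂ = 72000 km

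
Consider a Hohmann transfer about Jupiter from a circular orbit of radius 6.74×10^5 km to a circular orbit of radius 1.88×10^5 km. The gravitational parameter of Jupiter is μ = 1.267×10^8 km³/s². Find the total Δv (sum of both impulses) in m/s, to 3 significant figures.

Δv = 11200 m/s

Transfer-ellipse semi-major axis a_t = (r₁ + r₂)/2 = (6.740×10^5 + 1.880×10^5)/2 = 4.310×10^5 km.
Circular speed at r₁: v₁ = √(μ/r₁) = √(1.267×10^8/6.740×10^5) = 13.71 km/s.
On the transfer ellipse at r₁, vis-viva equation gives v_a = √[μ(2/r₁ − 1/a_t)] = 9.055 km/s.
First burn Δv₁ = |v_a − v₁| = 4.655 km/s.
Circular speed at r₂: v₂ = √(μ/r₂) = 25.960 km/s.
Transfer-orbit speed at r₂: v_p = √[μ(2/r₂ − 1/a_t)] = 32.464 km/s.
Second burn Δv₂ = |v₂ − v_p| = 6.504 km/s.
Δv = Δv₁ + Δv₂ = 4.655 + 6.504 = 11.16 km/s.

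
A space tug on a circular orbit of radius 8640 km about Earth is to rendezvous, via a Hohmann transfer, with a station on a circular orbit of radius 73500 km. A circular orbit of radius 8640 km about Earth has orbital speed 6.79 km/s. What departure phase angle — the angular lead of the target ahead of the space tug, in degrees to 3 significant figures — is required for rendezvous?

φ = 105°

From the circular-orbit relation v² = μ/r at r = 8640 km: μ = v²r = (6.79)² × 8640 = 3.98339×10^5 km³/s².
Transfer-ellipse semi-major axis a_t = (r₁ + r₂)/2 = (8640 + 73500)/2 = 41070 km.
The half-period of the transfer ellipse is t = π√(a_t³/μ) = 41430 s.
The target's mean motion on its circular orbit is ω₂ = √(μ/r₂³) = 3.1673×10^-5 rad/s.
Angle swept by the target during transfer: ω₂·t = 1.3122 rad = 75.18°.
Arrival is 180° from departure on the ellipse, so φ = 180° − 75.18° = 105°.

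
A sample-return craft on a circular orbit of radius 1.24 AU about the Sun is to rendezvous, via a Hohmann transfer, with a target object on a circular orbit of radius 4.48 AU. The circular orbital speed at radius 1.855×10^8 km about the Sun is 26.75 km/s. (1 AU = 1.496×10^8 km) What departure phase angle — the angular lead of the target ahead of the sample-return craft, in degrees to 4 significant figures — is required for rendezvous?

φ = 88.19°

From the circular-orbit relation v² = μ/r at r = 1.855×10^8 km: μ = v²r = (26.75)² × 1.855×10^8 = 1.32737×10^11 km³/s².
In km: r₁ = 1.24 × 1.496×10^8 = 1.85504×10^8 km; r₂ = 4.48 × 1.496×10^8 = 6.70208×10^8 km.
Transfer-ellipse semi-major axis a_t = (r₁ + r₂)/2 = (1.85504×10^8 + 6.70208×10^8)/2 = 4.27856×10^8 km.
The half-period of the transfer ellipse is t = π√(a_t³/μ) = 7.6313×10^7 s.
Target angular speed ω₂ = √(μ/r₂³) = 2.0998×10^-8 rad/s.
Angle swept by the target during transfer: ω₂·t = 1.6024 rad = 91.81°.
The sample-return craft traverses 180° on the transfer ellipse, so the target must lead by 180° − 91.81° = 88.19°.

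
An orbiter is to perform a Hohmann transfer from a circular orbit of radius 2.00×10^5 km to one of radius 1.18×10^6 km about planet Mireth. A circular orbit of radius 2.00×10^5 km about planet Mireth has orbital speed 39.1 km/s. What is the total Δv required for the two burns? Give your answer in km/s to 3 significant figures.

Δv = 19.5 km/s

From the circular-orbit relation v² = μ/r at r = 2.00×10^5 km: μ = v²r = (39.1)² × 2.00×10^5 = 3.05762×10^8 km³/s².
Transfer-ellipse semi-major axis a_t = (r₁ + r₂)/2 = (2.000×10^5 + 1.180×10^6)/2 = 6.900×10^5 km.
At r₁ the circular-orbit speed is v₁ = √(μ/r₁) = 39.10 km/s.
Transfer-orbit speed at r₁ (v² = μ(2/r − 1/a)): v_p = √[μ(2/r₁ − 1/a_t)] = 51.13 km/s.
First burn Δv₁ = |v_p − v₁| = 12.03 km/s.
Circular speed at r₂: v₂ = √(μ/r₂) = 16.097 km/s.
Transfer-orbit speed at r₂: v_a = √[μ(2/r₂ − 1/a_t)] = 8.6664 km/s.
Second burn Δv₂ = |v₂ − v_a| = 7.431 km/s.
Total Δv = Δv₁ + Δv₂ = 19.46 km/s.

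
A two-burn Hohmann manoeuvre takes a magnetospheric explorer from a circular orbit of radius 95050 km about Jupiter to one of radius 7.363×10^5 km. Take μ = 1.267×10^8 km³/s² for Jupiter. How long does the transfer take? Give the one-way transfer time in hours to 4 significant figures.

The Hohmann ellipse has a_t = (r₁ + r₂)/2 = 4.15675×10^5 km.
Transfer time t = π√(a_t³/μ) = π√((4.15675×10^5)³ / 1.267×10^8) = 74800 s.
Converting: 74800 s ÷ 3600 s/hour = 20.78 hours.

t = 20.78 hours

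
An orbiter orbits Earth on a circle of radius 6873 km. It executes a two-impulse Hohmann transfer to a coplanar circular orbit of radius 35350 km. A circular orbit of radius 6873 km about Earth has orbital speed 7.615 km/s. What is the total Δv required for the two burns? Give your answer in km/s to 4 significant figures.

From the circular-orbit relation v² = μ/r at r = 6873 km: μ = v²r = (7.615)² × 6873 = 3.98553×10^5 km³/s².
Transfer-ellipse semi-major axis a_t = (r₁ + r₂)/2 = (6873 + 35350)/2 = 21111.5 km.
At r₁ the circular-orbit speed is v₁ = √(μ/r₁) = 7.615 km/s.
On the transfer ellipse at r₁, v² = μ(2/r − 1/a) gives v_p = √[μ(2/r₁ − 1/a_t)] = 9.854 km/s.
First burn Δv₁ = |v_p − v₁| = 2.239 km/s.
At r₂, v₂ = √(μ/r₂) = 3.358 km/s.
Transfer-orbit speed at r₂: v_a = √[μ(2/r₂ − 1/a_t)] = 1.916 km/s.
Second burn Δv₂ = |v₂ − v_a| = 1.442 km/s.
Total Δv = Δv₁ + Δv₂ = 3.681 km/s.

Δv = 3.681 km/s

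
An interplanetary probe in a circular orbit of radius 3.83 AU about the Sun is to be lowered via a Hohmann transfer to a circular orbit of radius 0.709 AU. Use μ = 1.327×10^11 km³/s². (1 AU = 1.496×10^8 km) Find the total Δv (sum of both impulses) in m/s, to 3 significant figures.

Δv = 17300 m/s

In km: r₁ = 3.83 × 1.496×10^8 = 5.72968×10^8 km; r₂ = 0.709 × 1.496×10^8 = 1.060664×10^8 km.
The Hohmann ellipse has a_t = (r₁ + r₂)/2 = 3.395172×10^8 km.
Circular speed at r₁: v₁ = √(μ/r₁) = √(1.327×10^11/5.72968×10^8) = 15.218 km/s.
On the transfer ellipse at r₁, vis-viva equation gives v_a = √[μ(2/r₁ − 1/a_t)] = 8.5061 km/s.
First burn Δv₁ = |v_a − v₁| = 6.712 km/s.
At r₂, v₂ = √(μ/r₂) = 35.37 km/s.
Transfer-orbit speed at r₂: v_p = √[μ(2/r₂ − 1/a_t)] = 45.95 km/s.
Second burn Δv₂ = |v₂ − v_p| = 10.58 km/s.
Total Δv = Δv₁ + Δv₂ = 17.29 km/s.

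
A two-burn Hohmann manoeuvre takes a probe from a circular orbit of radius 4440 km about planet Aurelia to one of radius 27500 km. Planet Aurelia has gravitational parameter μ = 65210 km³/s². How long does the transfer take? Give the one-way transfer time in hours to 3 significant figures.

The Hohmann ellipse has a_t = (r₁ + r₂)/2 = 15970 km.
Half the transfer-orbit period gives t = π√(a_t³/μ) = 24830 s.
Converting: 24830 s ÷ 3600 s/hour = 6.90 hours.

t = 6.90 hours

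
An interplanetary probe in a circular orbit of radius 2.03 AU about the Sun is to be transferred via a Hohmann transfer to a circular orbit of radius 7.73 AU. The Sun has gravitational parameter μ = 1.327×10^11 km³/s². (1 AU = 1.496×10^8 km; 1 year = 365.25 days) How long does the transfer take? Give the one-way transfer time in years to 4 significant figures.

In km: r₁ = 2.03 × 1.496×10^8 = 3.03688×10^8 km; r₂ = 7.73 × 1.496×10^8 = 1.156408×10^9 km.
Semi-major axis of the transfer orbit: a_t = (3.03688×10^8 + 1.156408×10^9)/2 = 7.30048×10^8 km.
Half the transfer-orbit period gives t = π√(a_t³/μ) = 1.70115×10^8 s.
Converting: 1.70115×10^8 s ÷ 3.15576×10^7 s/year (365.25 × 86400) = 5.391 years.

t = 5.391 years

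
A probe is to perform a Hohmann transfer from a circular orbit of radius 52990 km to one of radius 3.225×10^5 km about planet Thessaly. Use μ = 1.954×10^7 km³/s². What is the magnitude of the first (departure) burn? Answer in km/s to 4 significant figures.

Δv₁ = 5.965 km/s

Transfer-ellipse semi-major axis a_t = (r₁ + r₂)/2 = (52990 + 3.225×10^5)/2 = 1.87745×10^5 km.
On the circular orbit at r = 52990 km, v_c = √(μ/r) = 19.203 km/s.
Vis-viva on the transfer ellipse at r = 52990 km gives v_t = √[μ(2/r − 1/a_t)] = 25.168 km/s.
Δv₁ = |v_t − v_c| = |25.168 − 19.203| = 5.965 km/s.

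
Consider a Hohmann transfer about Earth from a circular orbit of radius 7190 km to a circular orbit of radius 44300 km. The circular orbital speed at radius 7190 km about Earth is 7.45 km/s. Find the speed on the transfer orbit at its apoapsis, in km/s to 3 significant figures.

From the circular-orbit relation v² = μ/r at r = 7190 km: μ = v²r = (7.45)² × 7190 = 3.99063×10^5 km³/s².
The Hohmann ellipse has a_t = (r₁ + r₂)/2 = 25745 km.
The apoapsis of the transfer ellipse is at r = 44300 km.
Applying v² = μ(2/r − 1/a_t): v = 1.586 km/s.

v = 1.59 km/s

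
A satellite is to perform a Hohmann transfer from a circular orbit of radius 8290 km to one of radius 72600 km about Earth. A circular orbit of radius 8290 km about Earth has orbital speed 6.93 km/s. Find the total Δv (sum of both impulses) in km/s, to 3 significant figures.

From the circular-orbit relation v² = μ/r at r = 8290 km: μ = v²r = (6.93)² × 8290 = 3.98126×10^5 km³/s².
The Hohmann ellipse has a_t = (r₁ + r₂)/2 = 40445 km.
Circular speed at r₁: v₁ = √(μ/r₁) = √(3.98126×10^5/8290) = 6.9300 km/s.
Transfer-orbit speed at r₁ (vis-viva): v_p = √[μ(2/r₁ − 1/a_t)] = 9.2847 km/s.
First burn Δv₁ = |v_p − v₁| = 2.3547 km/s.
Circular speed at r₂: v₂ = √(μ/r₂) = 2.3418 km/s.
Transfer-orbit speed at r₂: v_a = √[μ(2/r₂ − 1/a_t)] = 1.0602 km/s.
Second burn Δv₂ = |v₂ − v_a| = 1.2816 km/s.
Total Δv = Δv₁ + Δv₂ = 3.636 km/s.

Δv = 3.64 km/s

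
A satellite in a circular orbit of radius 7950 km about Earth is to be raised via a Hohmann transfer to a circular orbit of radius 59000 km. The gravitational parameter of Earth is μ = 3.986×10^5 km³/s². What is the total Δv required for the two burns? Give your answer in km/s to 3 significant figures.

Δv = 3.65 km/s

The Hohmann ellipse has a_t = (r₁ + r₂)/2 = 33475 km.
Circular speed at r₁: v₁ = √(μ/r₁) = √(3.986×10^5/7950) = 7.0808 km/s.
Transfer-orbit speed at r₁ (v² = μ(2/r − 1/a)): v_p = √[μ(2/r₁ − 1/a_t)] = 9.4005 km/s.
First burn Δv₁ = |v_p − v₁| = 2.3197 km/s.
At r₂, v₂ = √(μ/r₂) = 2.5992 km/s.
Transfer-orbit speed at r₂: v_a = √[μ(2/r₂ − 1/a_t)] = 1.2667 km/s.
Second burn Δv₂ = |v₂ − v_a| = 1.3325 km/s.
Total Δv = Δv₁ + Δv₂ = 3.652 km/s.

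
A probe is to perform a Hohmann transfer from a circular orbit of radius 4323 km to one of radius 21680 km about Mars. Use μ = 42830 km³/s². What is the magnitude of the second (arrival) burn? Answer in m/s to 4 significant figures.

The Hohmann ellipse has a_t = (r₁ + r₂)/2 = 13001.5 km.
Circular speed at r = 21680 km: v_c = √(μ/r) = 1.40554 km/s.
Vis-viva on the transfer ellipse at r = 21680 km gives v_t = √[μ(2/r − 1/a_t)] = 0.810476 km/s.
Δv₂ = |v_t − v_c| = |0.810476 − 1.40554| = 0.5951 km/s.

Δv₂ = 595.1 m/s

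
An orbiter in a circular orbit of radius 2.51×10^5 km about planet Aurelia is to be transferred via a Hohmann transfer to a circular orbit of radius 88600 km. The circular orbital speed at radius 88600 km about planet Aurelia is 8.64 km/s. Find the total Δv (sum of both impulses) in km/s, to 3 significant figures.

Δv = 3.29 km/s

From the circular-orbit relation v² = μ/r at r = 88600 km: μ = v²r = (8.64)² × 88600 = 6.61395×10^6 km³/s².
Semi-major axis of the transfer orbit: a_t = (2.510×10^5 + 88600)/2 = 1.698×10^5 km.
At r₁ the circular-orbit speed is v₁ = √(μ/r₁) = 5.133 km/s.
Transfer-orbit speed at r₁ (v² = μ(2/r − 1/a)): v_a = √[μ(2/r₁ − 1/a_t)] = 3.708 km/s.
First burn Δv₁ = |v_a − v₁| = 1.425 km/s.
Circular speed at r₂: v₂ = √(μ/r₂) = 8.6400 km/s.
Transfer-orbit speed at r₂: v_p = √[μ(2/r₂ − 1/a_t)] = 10.505 km/s.
Second burn Δv₂ = |v₂ − v_p| = 1.865 km/s.
Total Δv = Δv₁ + Δv₂ = 3.290 km/s.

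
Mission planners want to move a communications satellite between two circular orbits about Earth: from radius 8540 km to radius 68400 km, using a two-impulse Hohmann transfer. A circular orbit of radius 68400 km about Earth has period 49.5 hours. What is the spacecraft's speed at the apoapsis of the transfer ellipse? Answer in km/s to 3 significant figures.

From Kepler's third law T² = 4π²r³/μ at r = 68400 km, T = 49.5 hours = 49.5 × 3600 s = 1.782×10^5 s: μ = 4π²r³/T² = 3.97844×10^5 km³/s².
The Hohmann ellipse has a_t = (r₁ + r₂)/2 = 38470 km.
At apoapsis, r = 68400 km.
From the vis-viva equation, v = √[μ(2/r − 1/a_t)] = 1.136 km/s.

v = 1.14 km/s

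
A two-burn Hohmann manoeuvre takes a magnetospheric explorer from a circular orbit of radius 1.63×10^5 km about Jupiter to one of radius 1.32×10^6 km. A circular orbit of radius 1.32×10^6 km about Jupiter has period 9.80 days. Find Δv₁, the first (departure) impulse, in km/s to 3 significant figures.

From Kepler's third law T² = 4π²r³/μ at r = 1.32×10^6 km, T = 9.80 days = 9.80 × 86400 s = 8.4672×10^5 s: μ = 4π²r³/T² = 1.26649×10^8 km³/s².
The Hohmann ellipse has a_t = (r₁ + r₂)/2 = 7.415×10^5 km.
Circular speed at r = 1.630×10^5 km: v_c = √(μ/r) = 27.8745 km/s.
Transfer-orbit speed at the same r (vis-viva, a = a_t): v_t = √[μ(2/r − 1/a_t)] = 37.1911 km/s.
Δv₁ = |v_t − v_c| = |37.1911 − 27.8745| = 9.317 km/s.

Δv₁ = 9.32 km/s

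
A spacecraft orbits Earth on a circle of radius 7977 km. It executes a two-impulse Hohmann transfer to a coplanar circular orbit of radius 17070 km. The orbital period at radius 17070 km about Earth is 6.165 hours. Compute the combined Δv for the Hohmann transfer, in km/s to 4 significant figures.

From Kepler's third law T² = 4π²r³/μ at r = 17070 km, T = 6.165 hours = 6.165 × 3600 s = 22194 s: μ = 4π²r³/T² = 3.98648×10^5 km³/s².
The Hohmann ellipse has a_t = (r₁ + r₂)/2 = 12523.5 km.
At r₁ the circular-orbit speed is v₁ = √(μ/r₁) = 7.069 km/s.
On the transfer ellipse at r₁, vis-viva gives v_p = √[μ(2/r₁ − 1/a_t)] = 8.253 km/s.
First burn Δv₁ = |v_p − v₁| = 1.184 km/s.
At r₂, v₂ = √(μ/r₂) = 4.8326 km/s.
Transfer-orbit speed at r₂: v_a = √[μ(2/r₂ − 1/a_t)] = 3.8569 km/s.
Second burn Δv₂ = |v₂ − v_a| = 0.9757 km/s.
Δv = Δv₁ + Δv₂ = 1.184 + 0.9757 = 2.160 km/s.

Δv = 2.160 km/s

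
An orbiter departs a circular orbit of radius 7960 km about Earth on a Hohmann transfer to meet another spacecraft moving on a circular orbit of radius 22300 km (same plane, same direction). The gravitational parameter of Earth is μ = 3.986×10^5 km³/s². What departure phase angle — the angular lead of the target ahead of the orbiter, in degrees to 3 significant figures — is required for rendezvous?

The Hohmann ellipse has a_t = (r₁ + r₂)/2 = 15130 km.
The half-period of the transfer ellipse is t = π√(a_t³/μ) = 9261 s.
Target angular speed ω₂ = √(μ/r₂³) = 1.896×10^-4 rad/s.
Angle swept by the target during transfer: ω₂·t = 1.756 rad = 100.6°.
Arrival is 180° from departure on the ellipse, so φ = 180° − 100.6° = 79.4°.

φ = 79.4°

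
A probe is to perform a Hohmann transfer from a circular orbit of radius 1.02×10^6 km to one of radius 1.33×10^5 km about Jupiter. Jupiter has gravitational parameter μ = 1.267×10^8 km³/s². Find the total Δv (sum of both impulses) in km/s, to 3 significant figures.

Δv = 16.0 km/s

The Hohmann ellipse has a_t = (r₁ + r₂)/2 = 5.765×10^5 km.
At r₁ the circular-orbit speed is v₁ = √(μ/r₁) = 11.145 km/s.
Transfer-orbit speed at r₁ (vis-viva): v_a = √[μ(2/r₁ − 1/a_t)] = 5.3532 km/s.
First burn Δv₁ = |v_a − v₁| = 5.792 km/s.
Circular speed at r₂: v₂ = √(μ/r₂) = 30.86 km/s.
Transfer-orbit speed at r₂: v_p = √[μ(2/r₂ − 1/a_t)] = 41.05 km/s.
Second burn Δv₂ = |v₂ − v_p| = 10.19 km/s.
Total Δv = Δv₁ + Δv₂ = 15.98 km/s.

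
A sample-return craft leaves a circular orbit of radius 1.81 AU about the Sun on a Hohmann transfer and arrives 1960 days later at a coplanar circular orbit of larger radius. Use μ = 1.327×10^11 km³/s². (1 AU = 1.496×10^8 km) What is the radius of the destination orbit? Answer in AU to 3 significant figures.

r₂ = 7.92 AU

In km: r₁ = 1.81 × 1.496×10^8 = 2.70776×10^8 km.
Transfer time t = 1960 days = 1.69344×10^8 s, and t = π√(a_t³/μ).
So a_t = (μ t²/π²)^(1/3) = (1.327×10^11 × (1.69344×10^8)² / π²)^(1/3) = 7.2784×10^8 km.
Since a_t = (r₁ + r₂)/2, r₂ = 2a_t − r₁ = 2×7.2784×10^8 − 2.70776×10^8 = 1.184904×10^9 km.
In AU: r₂ = 1.184904×10^9 / 1.496×10^8 = 7.92 AU.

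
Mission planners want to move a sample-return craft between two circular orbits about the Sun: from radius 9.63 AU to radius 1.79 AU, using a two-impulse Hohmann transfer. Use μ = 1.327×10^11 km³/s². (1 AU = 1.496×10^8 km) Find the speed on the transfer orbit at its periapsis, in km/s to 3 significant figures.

v = 28.9 km/s

In km: r₁ = 9.63 × 1.496×10^8 = 1.440648×10^9 km; r₂ = 1.79 × 1.496×10^8 = 2.67784×10^8 km.
Semi-major axis of the transfer orbit: a_t = (1.440648×10^9 + 2.67784×10^8)/2 = 8.54216×10^8 km.
The periapsis of the transfer ellipse is at r = 2.67784×10^8 km.
From the vis-viva equation, v = √[μ(2/r − 1/a_t)] = 28.91 km/s.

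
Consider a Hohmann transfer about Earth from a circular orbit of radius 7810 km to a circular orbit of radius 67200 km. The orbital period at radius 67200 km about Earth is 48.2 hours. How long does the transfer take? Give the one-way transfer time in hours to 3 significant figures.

From Kepler's third law T² = 4π²r³/μ at r = 67200 km, T = 48.2 hours = 48.2 × 3600 s = 1.7352×10^5 s: μ = 4π²r³/T² = 3.97895×10^5 km³/s².
Semi-major axis of the transfer orbit: a_t = (7810 + 67200)/2 = 37505 km.
Half the transfer-orbit period gives t = π√(a_t³/μ) = 36170 s.
Converting: 36170 s ÷ 3600 s/hour = 10.0 hours.

t = 10.0 hours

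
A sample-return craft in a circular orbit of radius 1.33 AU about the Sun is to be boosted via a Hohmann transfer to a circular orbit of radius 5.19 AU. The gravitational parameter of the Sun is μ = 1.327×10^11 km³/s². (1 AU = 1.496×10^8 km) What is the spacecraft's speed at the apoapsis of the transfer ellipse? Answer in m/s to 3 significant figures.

In km: r₁ = 1.33 × 1.496×10^8 = 1.98968×10^8 km; r₂ = 5.19 × 1.496×10^8 = 7.76424×10^8 km.
The Hohmann ellipse has a_t = (r₁ + r₂)/2 = 4.87696×10^8 km.
At apoapsis, r = 7.76424×10^8 km.
Applying v² = μ(2/r − 1/a_t): v = 8.350 km/s.

v = 8350 m/s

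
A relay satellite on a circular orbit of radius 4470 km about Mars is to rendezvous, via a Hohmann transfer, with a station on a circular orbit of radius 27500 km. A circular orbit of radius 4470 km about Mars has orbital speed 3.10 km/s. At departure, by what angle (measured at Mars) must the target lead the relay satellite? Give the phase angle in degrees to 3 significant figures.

φ = 100°

From the circular-orbit relation v² = μ/r at r = 4470 km: μ = v²r = (3.10)² × 4470 = 42956.7 km³/s².
Semi-major axis of the transfer orbit: a_t = (4470 + 27500)/2 = 15985 km.
The half-period of the transfer ellipse is t = π√(a_t³/μ) = 30634 s.
The target's mean motion on its circular orbit is ω₂ = √(μ/r₂³) = 4.5448×10^-5 rad/s.
Angle swept by the target during transfer: ω₂·t = 1.3923 rad = 79.77°.
Arrival is 180° from departure on the ellipse, so φ = 180° − 79.77° = 100°.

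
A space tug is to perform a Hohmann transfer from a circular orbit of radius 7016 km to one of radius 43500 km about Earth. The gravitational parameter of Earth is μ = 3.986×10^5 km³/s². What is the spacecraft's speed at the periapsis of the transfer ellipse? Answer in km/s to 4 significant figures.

Transfer-ellipse semi-major axis a_t = (r₁ + r₂)/2 = (7016 + 43500)/2 = 25258 km.
The periapsis of the transfer ellipse is at r = 7016 km.
Vis-viva: v = √[μ(2/r − 1/a_t)] = √[3.986×10^5 × (2/7016 − 1/25258)] = 9.892 km/s.

v = 9.892 km/s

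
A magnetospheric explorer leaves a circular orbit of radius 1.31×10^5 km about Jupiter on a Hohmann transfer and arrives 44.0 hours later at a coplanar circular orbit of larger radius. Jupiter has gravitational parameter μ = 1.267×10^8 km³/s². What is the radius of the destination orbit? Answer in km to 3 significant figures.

Transfer time t = 44.0 hours = 1.584×10^5 s, and t = π√(a_t³/μ).
So a_t = (μ t²/π²)^(1/3) = (1.267×10^8 × (1.584×10^5)² / π²)^(1/3) = 6.8548×10^5 km.
Since a_t = (r₁ + r₂)/2, r₂ = 2a_t − r₁ = 2×6.8548×10^5 − 1.310×10^5 = 1.23996×10^6 km.

r₂ = 1.24×10^6 km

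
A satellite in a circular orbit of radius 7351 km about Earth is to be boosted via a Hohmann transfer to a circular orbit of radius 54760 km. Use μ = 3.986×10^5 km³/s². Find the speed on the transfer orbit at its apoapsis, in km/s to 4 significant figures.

Semi-major axis of the transfer orbit: a_t = (7351 + 54760)/2 = 31055.5 km.
The apoapsis of the transfer ellipse is at r = 54760 km.
Vis-viva: v = √[μ(2/r − 1/a_t)] = √[3.986×10^5 × (2/54760 − 1/31055.5)] = 1.313 km/s.

v = 1.313 km/s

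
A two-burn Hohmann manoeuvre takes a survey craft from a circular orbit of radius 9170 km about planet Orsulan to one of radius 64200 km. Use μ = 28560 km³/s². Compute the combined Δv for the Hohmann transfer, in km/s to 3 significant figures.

Δv = 0.903 km/s

The Hohmann ellipse has a_t = (r₁ + r₂)/2 = 36685 km.
Circular speed at r₁: v₁ = √(μ/r₁) = √(28560/9170) = 1.7648 km/s.
Transfer-orbit speed at r₁ (v² = μ(2/r − 1/a)): v_p = √[μ(2/r₁ − 1/a_t)] = 2.3346 km/s.
First burn Δv₁ = |v_p − v₁| = 0.5698 km/s.
Circular speed at r₂: v₂ = √(μ/r₂) = 0.6670 km/s.
Transfer-orbit speed at r₂: v_a = √[μ(2/r₂ − 1/a_t)] = 0.3335 km/s.
Second burn Δv₂ = |v₂ − v_a| = 0.3335 km/s.
Total Δv = Δv₁ + Δv₂ = 0.9033 km/s.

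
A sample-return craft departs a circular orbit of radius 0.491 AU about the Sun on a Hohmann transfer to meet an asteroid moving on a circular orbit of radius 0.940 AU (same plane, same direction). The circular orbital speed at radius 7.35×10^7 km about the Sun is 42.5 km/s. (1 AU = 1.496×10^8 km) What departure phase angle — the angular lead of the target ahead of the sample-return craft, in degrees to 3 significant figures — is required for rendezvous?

From the circular-orbit relation v² = μ/r at r = 7.35×10^7 km: μ = v²r = (42.5)² × 7.35×10^7 = 1.32759×10^11 km³/s².
In km: r₁ = 0.491 × 1.496×10^8 = 7.34536×10^7 km; r₂ = 0.940 × 1.496×10^8 = 1.40624×10^8 km.
Transfer-ellipse semi-major axis a_t = (r₁ + r₂)/2 = (7.34536×10^7 + 1.40624×10^8)/2 = 1.070388×10^8 km.
Transfer time t = π√(a_t³/μ) = 9.548×10^6 s.
Target angular speed ω₂ = √(μ/r₂³) = 2.185×10^-7 rad/s.
Angle swept by the target during transfer: ω₂·t = 2.086 rad = 119.5°.
The sample-return craft traverses 180° on the transfer ellipse, so the target must lead by 180° − 119.5° = 60.5°.

φ = 60.5°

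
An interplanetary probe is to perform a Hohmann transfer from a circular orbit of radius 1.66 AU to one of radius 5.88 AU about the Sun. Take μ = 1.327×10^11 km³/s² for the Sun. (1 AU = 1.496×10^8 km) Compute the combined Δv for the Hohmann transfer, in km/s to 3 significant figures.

In km: r₁ = 1.66 × 1.496×10^8 = 2.48336×10^8 km; r₂ = 5.88 × 1.496×10^8 = 8.79648×10^8 km.
Transfer-ellipse semi-major axis a_t = (r₁ + r₂)/2 = (2.48336×10^8 + 8.79648×10^8)/2 = 5.63992×10^8 km.
Circular speed at r₁: v₁ = √(μ/r₁) = √(1.327×10^11/2.48336×10^8) = 23.116 km/s.
On the transfer ellipse at r₁, v² = μ(2/r − 1/a) gives v_p = √[μ(2/r₁ − 1/a_t)] = 28.869 km/s.
First burn Δv₁ = |v_p − v₁| = 5.753 km/s.
Circular speed at r₂: v₂ = √(μ/r₂) = 12.282 km/s.
Transfer-orbit speed at r₂: v_a = √[μ(2/r₂ − 1/a_t)] = 8.1501 km/s.
Second burn Δv₂ = |v₂ − v_a| = 4.132 km/s.
Total Δv = Δv₁ + Δv₂ = 9.885 km/s.

Δv = 9.89 km/s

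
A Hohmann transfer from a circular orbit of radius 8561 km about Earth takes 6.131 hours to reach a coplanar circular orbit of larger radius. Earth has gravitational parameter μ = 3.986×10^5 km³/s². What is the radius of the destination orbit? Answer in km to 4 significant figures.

r₂ = 45430 km

Transfer time t = 6.131 hours = 22071.6 s, and t = π√(a_t³/μ).
So a_t = (μ t²/π²)^(1/3) = (3.986×10^5 × (22071.6)² / π²)^(1/3) = 26996 km.
Since a_t = (r₁ + r₂)/2, r₂ = 2a_t − r₁ = 2×26996 − 8561 = 45431 km.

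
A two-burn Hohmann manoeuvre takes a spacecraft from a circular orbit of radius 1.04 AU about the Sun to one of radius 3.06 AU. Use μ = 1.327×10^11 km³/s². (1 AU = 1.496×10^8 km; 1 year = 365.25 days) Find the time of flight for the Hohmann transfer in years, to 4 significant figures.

t = 1.468 years

In km: r₁ = 1.04 × 1.496×10^8 = 1.55584×10^8 km; r₂ = 3.06 × 1.496×10^8 = 4.57776×10^8 km.
The Hohmann ellipse has a_t = (r₁ + r₂)/2 = 3.0668×10^8 km.
Half the transfer-orbit period gives t = π√(a_t³/μ) = 4.632×10^7 s.
Converting: 4.632×10^7 s ÷ 3.15576×10^7 s/year (365.25 × 86400) = 1.468 years.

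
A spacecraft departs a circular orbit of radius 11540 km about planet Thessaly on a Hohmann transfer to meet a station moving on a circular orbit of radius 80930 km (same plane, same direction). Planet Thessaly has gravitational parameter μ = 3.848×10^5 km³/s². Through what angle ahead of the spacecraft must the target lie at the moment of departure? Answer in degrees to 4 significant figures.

φ = 102.3°

Transfer-ellipse semi-major axis a_t = (r₁ + r₂)/2 = (11540 + 80930)/2 = 46235 km.
Transfer time t = π√(a_t³/μ) = 50349 s.
The target's mean motion on its circular orbit is ω₂ = √(μ/r₂³) = 2.6943×10^-5 rad/s.
Angle swept by the target during transfer: ω₂·t = 1.3566 rad = 77.73°.
Arrival is 180° from departure on the ellipse, so φ = 180° − 77.73° = 102.3°.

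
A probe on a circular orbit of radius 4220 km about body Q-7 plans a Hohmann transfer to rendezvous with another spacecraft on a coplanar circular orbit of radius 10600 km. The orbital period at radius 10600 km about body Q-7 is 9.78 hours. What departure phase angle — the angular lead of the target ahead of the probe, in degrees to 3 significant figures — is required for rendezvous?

From Kepler's third law T² = 4π²r³/μ at r = 10600 km, T = 9.78 hours = 9.78 × 3600 s = 35208 s: μ = 4π²r³/T² = 37931.0 km³/s².
The Hohmann ellipse has a_t = (r₁ + r₂)/2 = 7410 km.
The half-period of the transfer ellipse is t = π√(a_t³/μ) = 10289 s.
Target angular speed ω₂ = √(μ/r₂³) = 1.7846×10^-4 rad/s.
Angle swept by the target during transfer: ω₂·t = 1.836 rad = 105.2°.
Arrival is 180° from departure on the ellipse, so φ = 180° − 105.2° = 74.8°.

φ = 74.8°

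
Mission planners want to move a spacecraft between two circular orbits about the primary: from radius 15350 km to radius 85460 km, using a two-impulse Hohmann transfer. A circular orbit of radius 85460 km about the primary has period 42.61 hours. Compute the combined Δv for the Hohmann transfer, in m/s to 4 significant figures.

From Kepler's third law T² = 4π²r³/μ at r = 85460 km, T = 42.61 hours = 42.61 × 3600 s = 1.53396×10^5 s: μ = 4π²r³/T² = 1.04718×10^6 km³/s².
Transfer-ellipse semi-major axis a_t = (r₁ + r₂)/2 = (15350 + 85460)/2 = 50405 km.
At r₁ the circular-orbit speed is v₁ = √(μ/r₁) = 8.25954 km/s.
Transfer-orbit speed at r₁ (v² = μ(2/r − 1/a)): v_p = √[μ(2/r₁ − 1/a_t)] = 10.7548 km/s.
First burn Δv₁ = |v_p − v₁| = 2.495 km/s.
At r₂, v₂ = √(μ/r₂) = 3.5005 km/s.
Transfer-orbit speed at r₂: v_a = √[μ(2/r₂ − 1/a_t)] = 1.9317 km/s.
Second burn Δv₂ = |v₂ − v_a| = 1.569 km/s.
Total Δv = Δv₁ + Δv₂ = 4.064 km/s.

Δv = 4064 m/s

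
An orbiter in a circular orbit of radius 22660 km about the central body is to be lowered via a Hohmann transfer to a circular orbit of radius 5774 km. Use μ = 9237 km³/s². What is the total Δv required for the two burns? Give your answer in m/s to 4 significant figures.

Δv = 563.6 m/s

The Hohmann ellipse has a_t = (r₁ + r₂)/2 = 14217 km.
At r₁ the circular-orbit speed is v₁ = √(μ/r₁) = 0.6385 km/s.
Transfer-orbit speed at r₁ (vis-viva equation): v_a = √[μ(2/r₁ − 1/a_t)] = 0.4069 km/s.
First burn Δv₁ = |v_a − v₁| = 0.2316 km/s.
Circular speed at r₂: v₂ = √(μ/r₂) = 1.265 km/s.
Transfer-orbit speed at r₂: v_p = √[μ(2/r₂ − 1/a_t)] = 1.597 km/s.
Second burn Δv₂ = |v₂ − v_p| = 0.3320 km/s.
Total Δv = Δv₁ + Δv₂ = 0.5636 km/s.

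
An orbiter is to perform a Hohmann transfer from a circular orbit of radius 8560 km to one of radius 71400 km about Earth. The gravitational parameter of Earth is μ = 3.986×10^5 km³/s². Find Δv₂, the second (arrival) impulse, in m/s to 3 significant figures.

Transfer-ellipse semi-major axis a_t = (r₁ + r₂)/2 = (8560 + 71400)/2 = 39980 km.
On the circular orbit at r = 71400 km, v_c = √(μ/r) = 2.36276 km/s.
Transfer-orbit speed at the same r (vis-viva, a = a_t): v_t = √[μ(2/r − 1/a_t)] = 1.09329 km/s.
Δv₂ = |v_t − v_c| = |1.09329 − 2.36276| = 1.269 km/s.

Δv₂ = 1270 m/s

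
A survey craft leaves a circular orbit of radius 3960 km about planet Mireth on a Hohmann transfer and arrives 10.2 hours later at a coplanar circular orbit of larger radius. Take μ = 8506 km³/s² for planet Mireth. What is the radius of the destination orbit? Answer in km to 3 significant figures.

r₂ = 17100 km

Transfer time t = 10.2 hours = 36720 s, and t = π√(a_t³/μ).
So a_t = (μ t²/π²)^(1/3) = (8506 × (36720)² / π²)^(1/3) = 10513 km.
Since a_t = (r₁ + r₂)/2, r₂ = 2a_t − r₁ = 2×10513 − 3960 = 17066 km.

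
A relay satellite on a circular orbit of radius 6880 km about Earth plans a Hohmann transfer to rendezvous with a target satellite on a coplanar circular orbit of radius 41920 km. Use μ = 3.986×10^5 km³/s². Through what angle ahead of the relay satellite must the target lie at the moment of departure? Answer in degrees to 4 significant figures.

The Hohmann ellipse has a_t = (r₁ + r₂)/2 = 24400 km.
The half-period of the transfer ellipse is t = π√(a_t³/μ) = 18970 s.
The target's mean motion on its circular orbit is ω₂ = √(μ/r₂³) = 7.356×10^-5 rad/s.
Angle swept by the target during transfer: ω₂·t = 1.395 rad = 79.93°.
The relay satellite traverses 180° on the transfer ellipse, so the target must lead by 180° − 79.93° = 100.1°.

φ = 100.1°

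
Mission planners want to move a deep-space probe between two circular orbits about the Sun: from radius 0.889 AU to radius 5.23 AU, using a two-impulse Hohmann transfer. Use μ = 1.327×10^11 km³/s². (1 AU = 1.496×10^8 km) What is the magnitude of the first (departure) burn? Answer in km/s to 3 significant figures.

Δv₁ = 9.71 km/s

In km: r₁ = 0.889 × 1.496×10^8 = 1.329944×10^8 km; r₂ = 5.23 × 1.496×10^8 = 7.82408×10^8 km.
The Hohmann ellipse has a_t = (r₁ + r₂)/2 = 4.577012×10^8 km.
On the circular orbit at r = 1.329944×10^8 km, v_c = √(μ/r) = 31.5878 km/s.
Vis-viva on the transfer ellipse at r = 1.329944×10^8 km gives v_t = √[μ(2/r − 1/a_t)] = 41.2995 km/s.
Δv₁ = |v_t − v_c| = |41.2995 − 31.5878| = 9.712 km/s.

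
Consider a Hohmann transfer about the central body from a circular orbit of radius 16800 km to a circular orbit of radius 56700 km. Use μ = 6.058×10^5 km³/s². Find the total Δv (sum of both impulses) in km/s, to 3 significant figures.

Δv = 2.51 km/s

Semi-major axis of the transfer orbit: a_t = (16800 + 56700)/2 = 36750 km.
At r₁ the circular-orbit speed is v₁ = √(μ/r₁) = 6.005 km/s.
Transfer-orbit speed at r₁ (vis-viva equation): v_p = √[μ(2/r₁ − 1/a_t)] = 7.459 km/s.
First burn Δv₁ = |v_p − v₁| = 1.454 km/s.
Circular speed at r₂: v₂ = √(μ/r₂) = 3.269 km/s.
Transfer-orbit speed at r₂: v_a = √[μ(2/r₂ − 1/a_t)] = 2.210 km/s.
Second burn Δv₂ = |v₂ − v_a| = 1.059 km/s.
Δv = Δv₁ + Δv₂ = 1.454 + 1.059 = 2.513 km/s.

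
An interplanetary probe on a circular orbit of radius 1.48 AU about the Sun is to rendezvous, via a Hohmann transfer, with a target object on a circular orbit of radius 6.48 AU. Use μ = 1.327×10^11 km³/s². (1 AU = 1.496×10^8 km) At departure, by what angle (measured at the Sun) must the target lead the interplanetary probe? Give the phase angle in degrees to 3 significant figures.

In km: r₁ = 1.48 × 1.496×10^8 = 2.21408×10^8 km; r₂ = 6.48 × 1.496×10^8 = 9.69408×10^8 km.
Semi-major axis of the transfer orbit: a_t = (2.21408×10^8 + 9.69408×10^8)/2 = 5.95408×10^8 km.
The half-period of the transfer ellipse is t = π√(a_t³/μ) = 1.2530×10^8 s.
Target angular speed ω₂ = √(μ/r₂³) = 1.2069×10^-8 rad/s.
Angle swept by the target during transfer: ω₂·t = 1.5122 rad = 86.64°.
The interplanetary probe traverses 180° on the transfer ellipse, so the target must lead by 180° − 86.64° = 93.4°.

φ = 93.4°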